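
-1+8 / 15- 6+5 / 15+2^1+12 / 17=-874 / 255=-3.43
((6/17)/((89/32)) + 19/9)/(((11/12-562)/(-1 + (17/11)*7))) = -0.04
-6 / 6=-1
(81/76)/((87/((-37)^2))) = 16.77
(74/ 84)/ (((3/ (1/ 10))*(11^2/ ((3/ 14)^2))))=37/ 3320240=0.00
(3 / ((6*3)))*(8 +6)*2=14 / 3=4.67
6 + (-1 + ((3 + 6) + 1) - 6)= 9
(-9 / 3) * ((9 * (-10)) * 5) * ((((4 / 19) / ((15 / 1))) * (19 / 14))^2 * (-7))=-24 / 7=-3.43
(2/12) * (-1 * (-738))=123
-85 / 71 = -1.20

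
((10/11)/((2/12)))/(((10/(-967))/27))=-156654/11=-14241.27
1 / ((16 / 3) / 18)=27 / 8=3.38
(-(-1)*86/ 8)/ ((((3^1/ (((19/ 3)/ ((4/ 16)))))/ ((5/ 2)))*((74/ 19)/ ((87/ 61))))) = 2250835/ 27084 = 83.11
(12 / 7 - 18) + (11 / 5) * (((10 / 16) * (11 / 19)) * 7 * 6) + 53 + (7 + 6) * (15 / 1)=141059 / 532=265.15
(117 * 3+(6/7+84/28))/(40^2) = 621/2800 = 0.22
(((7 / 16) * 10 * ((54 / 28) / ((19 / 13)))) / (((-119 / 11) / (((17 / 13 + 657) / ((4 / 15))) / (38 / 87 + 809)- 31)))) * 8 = 75995218035 / 636887524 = 119.32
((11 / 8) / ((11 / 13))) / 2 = 13 / 16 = 0.81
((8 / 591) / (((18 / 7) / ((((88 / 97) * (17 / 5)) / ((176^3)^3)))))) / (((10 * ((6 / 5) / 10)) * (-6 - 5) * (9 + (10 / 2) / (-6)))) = -17 / 18287898244664231165165568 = -0.00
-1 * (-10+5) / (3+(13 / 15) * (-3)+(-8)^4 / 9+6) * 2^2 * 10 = 1125 / 2596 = 0.43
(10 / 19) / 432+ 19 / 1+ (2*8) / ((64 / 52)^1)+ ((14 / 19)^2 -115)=-6429577 / 77976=-82.46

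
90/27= 10/3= 3.33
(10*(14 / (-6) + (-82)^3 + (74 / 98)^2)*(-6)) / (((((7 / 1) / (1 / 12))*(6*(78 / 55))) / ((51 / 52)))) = 4641709797175 / 102253788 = 45394.01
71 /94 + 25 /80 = 1.07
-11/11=-1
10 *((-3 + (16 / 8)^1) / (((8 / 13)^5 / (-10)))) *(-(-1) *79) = 733303675 / 8192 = 89514.61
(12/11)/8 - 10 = -217/22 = -9.86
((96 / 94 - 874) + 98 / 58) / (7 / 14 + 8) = -2375134 / 23171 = -102.50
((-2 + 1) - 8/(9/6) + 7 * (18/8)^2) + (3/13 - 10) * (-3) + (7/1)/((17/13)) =676417/10608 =63.76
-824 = -824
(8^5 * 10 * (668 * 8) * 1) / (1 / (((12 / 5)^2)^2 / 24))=302593867776 / 125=2420750942.21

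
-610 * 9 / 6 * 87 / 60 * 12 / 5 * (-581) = 9250101 / 5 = 1850020.20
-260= -260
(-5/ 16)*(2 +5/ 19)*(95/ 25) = -43/ 16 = -2.69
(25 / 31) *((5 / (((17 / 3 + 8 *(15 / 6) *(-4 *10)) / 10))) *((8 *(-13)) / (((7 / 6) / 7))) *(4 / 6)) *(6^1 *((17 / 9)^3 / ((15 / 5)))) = 5109520000 / 17951139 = 284.63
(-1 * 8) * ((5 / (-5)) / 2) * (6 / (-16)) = -3 / 2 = -1.50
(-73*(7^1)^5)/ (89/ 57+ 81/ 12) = -279735708/ 1895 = -147617.79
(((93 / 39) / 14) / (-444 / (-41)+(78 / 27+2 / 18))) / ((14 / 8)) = 0.01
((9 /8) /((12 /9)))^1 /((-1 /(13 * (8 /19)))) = -351 /76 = -4.62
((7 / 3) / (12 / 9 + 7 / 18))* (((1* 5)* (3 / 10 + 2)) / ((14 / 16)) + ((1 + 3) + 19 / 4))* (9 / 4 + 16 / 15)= 121987 / 1240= 98.38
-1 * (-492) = 492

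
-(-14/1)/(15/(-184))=-2576/15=-171.73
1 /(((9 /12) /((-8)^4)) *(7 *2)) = 8192 /21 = 390.10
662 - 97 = 565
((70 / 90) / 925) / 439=7 / 3654675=0.00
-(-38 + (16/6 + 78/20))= 943/30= 31.43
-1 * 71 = -71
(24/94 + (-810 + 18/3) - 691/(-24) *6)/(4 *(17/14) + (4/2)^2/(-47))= -830389/6280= -132.23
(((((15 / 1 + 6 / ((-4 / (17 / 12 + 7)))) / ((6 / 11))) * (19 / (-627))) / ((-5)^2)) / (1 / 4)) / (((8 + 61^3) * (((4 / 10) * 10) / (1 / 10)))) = -19 / 8171604000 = -0.00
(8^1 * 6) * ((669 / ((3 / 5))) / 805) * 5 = 53520 / 161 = 332.42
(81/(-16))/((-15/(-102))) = -1377/40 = -34.42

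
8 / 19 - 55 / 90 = -65 / 342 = -0.19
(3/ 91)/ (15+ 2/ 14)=3/ 1378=0.00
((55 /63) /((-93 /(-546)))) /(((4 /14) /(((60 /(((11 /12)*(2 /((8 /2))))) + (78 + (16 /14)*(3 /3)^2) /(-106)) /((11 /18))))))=3820.90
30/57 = 10/19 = 0.53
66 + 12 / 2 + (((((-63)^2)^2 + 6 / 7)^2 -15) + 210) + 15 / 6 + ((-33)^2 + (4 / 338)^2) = 694582645132043474263 / 2798978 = 248155807273956.23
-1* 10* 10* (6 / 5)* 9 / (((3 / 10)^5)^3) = -40000000000000000 / 531441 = -75267056926.36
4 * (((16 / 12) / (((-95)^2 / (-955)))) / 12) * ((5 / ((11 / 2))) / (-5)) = 1528 / 178695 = 0.01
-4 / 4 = -1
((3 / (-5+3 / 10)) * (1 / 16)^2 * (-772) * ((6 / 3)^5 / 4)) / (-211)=-2895 / 39668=-0.07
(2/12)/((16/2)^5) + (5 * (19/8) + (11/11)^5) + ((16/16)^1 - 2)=2334721/196608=11.88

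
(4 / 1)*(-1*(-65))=260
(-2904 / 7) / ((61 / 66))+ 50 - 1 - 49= -191664 / 427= -448.86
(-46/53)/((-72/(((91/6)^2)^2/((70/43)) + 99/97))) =939829757579/2398584960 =391.83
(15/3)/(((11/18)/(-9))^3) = -15971.18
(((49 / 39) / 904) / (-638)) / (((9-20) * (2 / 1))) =49 / 494853216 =0.00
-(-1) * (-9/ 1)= -9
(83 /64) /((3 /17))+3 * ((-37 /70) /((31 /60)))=178315 /41664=4.28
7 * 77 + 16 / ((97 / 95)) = 53803 / 97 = 554.67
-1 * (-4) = 4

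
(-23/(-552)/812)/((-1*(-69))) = 1/1344672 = 0.00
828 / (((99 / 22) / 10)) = 1840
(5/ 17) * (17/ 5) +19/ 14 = 33/ 14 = 2.36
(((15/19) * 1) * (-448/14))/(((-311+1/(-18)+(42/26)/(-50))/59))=20709000/4322177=4.79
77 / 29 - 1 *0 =77 / 29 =2.66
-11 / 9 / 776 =-11 / 6984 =-0.00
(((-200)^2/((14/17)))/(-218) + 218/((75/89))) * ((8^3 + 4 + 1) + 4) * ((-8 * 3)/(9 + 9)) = -24930.62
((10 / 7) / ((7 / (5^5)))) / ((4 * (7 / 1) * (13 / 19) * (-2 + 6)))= 296875 / 35672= 8.32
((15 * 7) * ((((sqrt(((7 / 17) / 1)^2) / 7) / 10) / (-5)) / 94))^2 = 441 / 255360400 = 0.00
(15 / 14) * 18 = 135 / 7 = 19.29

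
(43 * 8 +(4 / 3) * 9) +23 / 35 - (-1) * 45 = 14058 / 35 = 401.66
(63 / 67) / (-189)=-1 / 201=-0.00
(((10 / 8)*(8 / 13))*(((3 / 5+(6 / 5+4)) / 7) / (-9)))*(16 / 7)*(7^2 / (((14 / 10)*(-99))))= 4640 / 81081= 0.06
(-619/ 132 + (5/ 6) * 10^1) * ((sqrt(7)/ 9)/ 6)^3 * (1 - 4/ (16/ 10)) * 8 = -0.01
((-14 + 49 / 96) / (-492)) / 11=1295 / 519552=0.00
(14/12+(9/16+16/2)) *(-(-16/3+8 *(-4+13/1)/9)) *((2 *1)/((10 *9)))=-0.58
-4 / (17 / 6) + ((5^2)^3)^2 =4150390601 / 17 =244140623.59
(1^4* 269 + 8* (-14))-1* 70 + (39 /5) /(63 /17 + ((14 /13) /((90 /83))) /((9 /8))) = 36429996 /410711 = 88.70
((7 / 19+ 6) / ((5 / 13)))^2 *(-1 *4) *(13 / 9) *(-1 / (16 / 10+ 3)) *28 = 3602623024 / 373635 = 9642.09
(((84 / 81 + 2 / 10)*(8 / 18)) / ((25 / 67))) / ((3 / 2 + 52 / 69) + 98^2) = 2058776 / 13422337875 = 0.00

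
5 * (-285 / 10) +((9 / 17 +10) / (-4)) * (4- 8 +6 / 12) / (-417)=-8082713 / 56712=-142.52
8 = 8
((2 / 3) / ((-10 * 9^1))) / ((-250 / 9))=1 / 3750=0.00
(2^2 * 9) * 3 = 108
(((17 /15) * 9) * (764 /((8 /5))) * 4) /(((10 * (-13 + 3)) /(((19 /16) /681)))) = -0.34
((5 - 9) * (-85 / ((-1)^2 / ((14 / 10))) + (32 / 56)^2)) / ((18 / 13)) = 151190 / 441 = 342.83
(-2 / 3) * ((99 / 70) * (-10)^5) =660000 / 7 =94285.71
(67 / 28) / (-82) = -67 / 2296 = -0.03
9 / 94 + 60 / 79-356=-2637305 / 7426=-355.14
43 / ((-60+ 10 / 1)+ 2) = -43 / 48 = -0.90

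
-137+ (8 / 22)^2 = -16561 / 121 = -136.87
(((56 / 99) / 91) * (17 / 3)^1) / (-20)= -34 / 19305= -0.00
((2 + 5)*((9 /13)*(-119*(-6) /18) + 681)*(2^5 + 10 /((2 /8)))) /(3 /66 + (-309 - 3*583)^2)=102120480 /1211314117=0.08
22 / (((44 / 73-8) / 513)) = -15257 / 10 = -1525.70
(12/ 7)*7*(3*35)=1260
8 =8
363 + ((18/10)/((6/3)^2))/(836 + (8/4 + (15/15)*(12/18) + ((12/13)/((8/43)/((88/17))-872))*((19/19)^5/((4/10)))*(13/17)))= 128072385243381/352815966760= 363.00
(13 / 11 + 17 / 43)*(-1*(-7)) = 5222 / 473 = 11.04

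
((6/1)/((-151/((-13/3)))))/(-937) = -26/141487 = -0.00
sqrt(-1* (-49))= 7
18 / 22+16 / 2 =97 / 11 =8.82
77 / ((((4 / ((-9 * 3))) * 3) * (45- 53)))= 693 / 32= 21.66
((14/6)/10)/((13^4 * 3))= 7/2570490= 0.00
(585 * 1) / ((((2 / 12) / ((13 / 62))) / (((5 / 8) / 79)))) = 114075 / 19592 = 5.82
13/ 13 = 1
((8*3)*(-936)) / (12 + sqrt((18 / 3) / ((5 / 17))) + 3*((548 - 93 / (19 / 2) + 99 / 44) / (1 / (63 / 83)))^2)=-29928643268166559536122880 / 672642633474441797656407551 + 11855846679704322048*sqrt(510) / 672642633474441797656407551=-0.04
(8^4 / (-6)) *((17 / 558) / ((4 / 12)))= -17408 / 279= -62.39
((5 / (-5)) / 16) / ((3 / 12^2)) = -3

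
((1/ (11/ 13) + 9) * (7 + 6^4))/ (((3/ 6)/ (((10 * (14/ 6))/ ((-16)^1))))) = -1276940/ 33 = -38695.15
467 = 467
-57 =-57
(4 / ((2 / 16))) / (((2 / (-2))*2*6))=-8 / 3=-2.67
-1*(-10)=10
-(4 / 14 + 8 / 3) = -62 / 21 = -2.95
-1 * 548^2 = -300304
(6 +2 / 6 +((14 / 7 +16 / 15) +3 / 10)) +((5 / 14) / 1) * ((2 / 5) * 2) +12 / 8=402 / 35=11.49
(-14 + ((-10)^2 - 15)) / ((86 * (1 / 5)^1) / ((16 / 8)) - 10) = -355 / 7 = -50.71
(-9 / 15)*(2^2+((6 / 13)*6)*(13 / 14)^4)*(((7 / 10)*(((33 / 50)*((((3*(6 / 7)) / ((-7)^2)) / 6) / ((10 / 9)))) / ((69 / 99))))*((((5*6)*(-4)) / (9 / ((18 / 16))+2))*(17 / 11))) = 23797497141 / 67648175000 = 0.35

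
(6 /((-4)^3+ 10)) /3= -1 /27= -0.04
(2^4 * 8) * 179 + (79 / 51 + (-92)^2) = 1600255 / 51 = 31377.55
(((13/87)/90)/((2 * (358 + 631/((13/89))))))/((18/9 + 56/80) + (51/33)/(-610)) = 113399/1723720159800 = 0.00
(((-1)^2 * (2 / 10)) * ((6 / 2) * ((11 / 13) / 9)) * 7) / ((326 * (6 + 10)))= 77 / 1017120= 0.00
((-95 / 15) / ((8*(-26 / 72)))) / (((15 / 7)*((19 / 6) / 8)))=168 / 65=2.58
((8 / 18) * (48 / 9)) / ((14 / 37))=1184 / 189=6.26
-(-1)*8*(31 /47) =248 /47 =5.28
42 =42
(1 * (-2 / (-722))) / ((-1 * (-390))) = 1 / 140790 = 0.00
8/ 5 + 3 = 23/ 5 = 4.60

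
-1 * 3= -3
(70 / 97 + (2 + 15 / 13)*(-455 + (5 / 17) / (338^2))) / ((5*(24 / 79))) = -55499355024517 / 58777167072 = -944.23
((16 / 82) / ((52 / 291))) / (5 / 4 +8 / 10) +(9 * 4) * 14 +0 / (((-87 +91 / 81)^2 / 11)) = 11025552 / 21853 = 504.53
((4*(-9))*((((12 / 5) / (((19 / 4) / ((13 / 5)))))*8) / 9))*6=-119808 / 475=-252.23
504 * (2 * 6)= 6048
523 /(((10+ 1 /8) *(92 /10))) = 10460 /1863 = 5.61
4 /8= 1 /2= 0.50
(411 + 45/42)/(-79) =-5.22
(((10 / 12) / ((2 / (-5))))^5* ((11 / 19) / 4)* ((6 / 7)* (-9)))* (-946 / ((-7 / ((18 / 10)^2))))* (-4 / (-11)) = 1662890625 / 238336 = 6977.09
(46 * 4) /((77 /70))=1840 /11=167.27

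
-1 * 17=-17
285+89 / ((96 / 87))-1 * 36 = 10549 / 32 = 329.66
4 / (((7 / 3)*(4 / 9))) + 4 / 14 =29 / 7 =4.14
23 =23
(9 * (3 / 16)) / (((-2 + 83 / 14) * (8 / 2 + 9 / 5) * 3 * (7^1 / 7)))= 63 / 2552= 0.02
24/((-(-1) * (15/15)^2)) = 24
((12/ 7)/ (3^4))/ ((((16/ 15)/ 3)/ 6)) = 5/ 14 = 0.36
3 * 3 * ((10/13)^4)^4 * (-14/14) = -90000000000000000/665416609183179841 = -0.14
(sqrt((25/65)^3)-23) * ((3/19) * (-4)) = 276/19-60 * sqrt(65)/3211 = 14.38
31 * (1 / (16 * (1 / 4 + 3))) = 31 / 52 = 0.60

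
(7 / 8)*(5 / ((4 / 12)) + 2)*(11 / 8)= 1309 / 64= 20.45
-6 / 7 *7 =-6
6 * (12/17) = 72/17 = 4.24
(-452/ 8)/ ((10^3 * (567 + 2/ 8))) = -113/ 1134500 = -0.00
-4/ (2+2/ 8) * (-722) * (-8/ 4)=-23104/ 9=-2567.11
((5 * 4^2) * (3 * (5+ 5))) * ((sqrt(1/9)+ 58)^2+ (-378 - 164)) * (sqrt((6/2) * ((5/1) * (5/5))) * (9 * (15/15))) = 239322485.32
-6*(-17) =102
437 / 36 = 12.14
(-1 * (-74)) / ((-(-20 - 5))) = 74 / 25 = 2.96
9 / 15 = 0.60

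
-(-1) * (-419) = -419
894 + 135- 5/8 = 8227/8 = 1028.38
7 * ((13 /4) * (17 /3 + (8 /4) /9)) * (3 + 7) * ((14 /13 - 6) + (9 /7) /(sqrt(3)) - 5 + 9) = -3710 /3 + 3445 * sqrt(3) /6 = -242.18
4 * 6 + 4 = 28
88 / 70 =44 / 35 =1.26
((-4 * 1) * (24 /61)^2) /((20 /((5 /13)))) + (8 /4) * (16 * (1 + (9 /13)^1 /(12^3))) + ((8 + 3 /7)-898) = -857.57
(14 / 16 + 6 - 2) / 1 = 39 / 8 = 4.88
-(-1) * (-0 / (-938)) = 0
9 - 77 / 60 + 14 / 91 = 6139 / 780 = 7.87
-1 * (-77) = 77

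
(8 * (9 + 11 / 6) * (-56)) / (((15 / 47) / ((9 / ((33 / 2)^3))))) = -1094912 / 35937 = -30.47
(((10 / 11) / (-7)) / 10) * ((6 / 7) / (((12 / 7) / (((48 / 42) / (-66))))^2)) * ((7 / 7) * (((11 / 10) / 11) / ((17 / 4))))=-4 / 149677605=-0.00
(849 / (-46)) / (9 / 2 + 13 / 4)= -1698 / 713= -2.38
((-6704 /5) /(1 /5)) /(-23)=6704 /23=291.48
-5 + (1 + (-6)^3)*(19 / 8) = -515.62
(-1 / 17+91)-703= -10405 / 17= -612.06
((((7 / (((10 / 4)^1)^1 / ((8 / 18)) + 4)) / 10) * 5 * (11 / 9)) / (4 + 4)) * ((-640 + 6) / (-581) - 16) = -4331 / 5229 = -0.83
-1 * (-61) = 61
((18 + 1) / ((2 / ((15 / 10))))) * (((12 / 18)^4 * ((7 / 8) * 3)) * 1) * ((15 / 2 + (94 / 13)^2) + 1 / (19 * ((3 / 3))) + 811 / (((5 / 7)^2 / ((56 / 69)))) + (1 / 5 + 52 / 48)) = 209559003157 / 20989800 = 9983.85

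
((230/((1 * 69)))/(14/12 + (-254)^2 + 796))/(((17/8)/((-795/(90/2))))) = -8480/19985829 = -0.00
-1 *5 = -5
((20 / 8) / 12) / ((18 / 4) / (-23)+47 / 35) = 4025 / 22164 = 0.18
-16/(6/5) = -40/3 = -13.33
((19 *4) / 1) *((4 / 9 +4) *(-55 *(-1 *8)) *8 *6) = 21401600 / 3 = 7133866.67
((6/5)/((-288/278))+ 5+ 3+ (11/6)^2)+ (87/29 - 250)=-85247/360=-236.80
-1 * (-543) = 543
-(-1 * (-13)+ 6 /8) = -55 /4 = -13.75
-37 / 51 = -0.73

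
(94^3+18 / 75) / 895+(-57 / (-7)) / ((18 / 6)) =930.74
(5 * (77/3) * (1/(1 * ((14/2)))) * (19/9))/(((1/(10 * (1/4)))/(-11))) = -57475/54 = -1064.35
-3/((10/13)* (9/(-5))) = 13/6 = 2.17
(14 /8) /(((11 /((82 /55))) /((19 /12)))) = 5453 /14520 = 0.38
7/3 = 2.33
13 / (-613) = -13 / 613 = -0.02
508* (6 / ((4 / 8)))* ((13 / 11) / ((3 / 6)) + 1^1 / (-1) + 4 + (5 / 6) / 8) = 366649 / 11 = 33331.73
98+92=190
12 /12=1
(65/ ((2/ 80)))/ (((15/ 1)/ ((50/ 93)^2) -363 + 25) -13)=-1300000/ 149553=-8.69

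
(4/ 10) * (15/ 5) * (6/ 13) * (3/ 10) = 54/ 325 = 0.17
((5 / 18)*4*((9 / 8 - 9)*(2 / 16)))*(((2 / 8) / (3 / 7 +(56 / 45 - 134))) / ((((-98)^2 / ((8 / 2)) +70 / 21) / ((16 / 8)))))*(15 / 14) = 70875 / 38484413312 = 0.00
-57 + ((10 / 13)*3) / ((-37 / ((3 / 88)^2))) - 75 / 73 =-7889271807 / 135957536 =-58.03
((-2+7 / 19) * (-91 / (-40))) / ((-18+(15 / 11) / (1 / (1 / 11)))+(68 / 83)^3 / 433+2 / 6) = 253531475930733 / 1198139479333120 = 0.21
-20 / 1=-20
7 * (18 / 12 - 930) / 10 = -12999 / 20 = -649.95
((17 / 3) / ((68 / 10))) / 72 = 5 / 432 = 0.01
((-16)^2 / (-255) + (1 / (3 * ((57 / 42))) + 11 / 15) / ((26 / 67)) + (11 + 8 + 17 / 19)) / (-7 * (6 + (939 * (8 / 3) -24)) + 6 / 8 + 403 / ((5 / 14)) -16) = -5394914 / 4103812869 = -0.00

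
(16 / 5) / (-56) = -2 / 35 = -0.06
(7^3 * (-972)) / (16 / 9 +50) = -1500282 / 233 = -6438.98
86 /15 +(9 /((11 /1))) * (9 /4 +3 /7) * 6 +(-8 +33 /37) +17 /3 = 496901 /28490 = 17.44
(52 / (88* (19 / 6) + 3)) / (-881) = -12 / 57265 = -0.00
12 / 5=2.40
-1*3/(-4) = 3/4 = 0.75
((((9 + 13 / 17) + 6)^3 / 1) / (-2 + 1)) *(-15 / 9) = 96244160 / 14739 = 6529.90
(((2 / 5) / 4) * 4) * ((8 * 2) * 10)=64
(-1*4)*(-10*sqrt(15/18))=20*sqrt(30)/3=36.51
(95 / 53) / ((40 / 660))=29.58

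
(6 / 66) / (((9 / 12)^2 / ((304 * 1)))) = 4864 / 99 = 49.13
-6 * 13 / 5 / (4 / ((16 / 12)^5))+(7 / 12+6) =-15959 / 1620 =-9.85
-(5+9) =-14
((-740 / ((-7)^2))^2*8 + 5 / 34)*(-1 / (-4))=148959205 / 326536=456.18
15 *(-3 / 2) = -45 / 2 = -22.50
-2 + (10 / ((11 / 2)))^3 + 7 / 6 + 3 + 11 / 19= 1328603 / 151734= 8.76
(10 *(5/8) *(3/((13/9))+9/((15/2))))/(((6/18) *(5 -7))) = -30.72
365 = 365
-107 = -107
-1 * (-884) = 884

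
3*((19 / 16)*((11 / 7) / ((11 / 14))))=57 / 8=7.12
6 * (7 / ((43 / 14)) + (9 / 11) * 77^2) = 1252146 / 43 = 29119.67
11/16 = 0.69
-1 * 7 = -7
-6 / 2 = -3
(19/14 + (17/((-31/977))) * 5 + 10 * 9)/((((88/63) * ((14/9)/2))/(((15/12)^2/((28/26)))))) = -29562474825/8555008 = -3455.58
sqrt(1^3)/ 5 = 1/ 5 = 0.20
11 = 11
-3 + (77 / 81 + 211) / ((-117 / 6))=-43813 / 3159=-13.87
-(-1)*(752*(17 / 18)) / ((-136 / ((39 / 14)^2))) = -7943 / 196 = -40.53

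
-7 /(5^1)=-1.40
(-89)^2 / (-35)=-7921 / 35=-226.31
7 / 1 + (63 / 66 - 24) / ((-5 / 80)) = 4133 / 11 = 375.73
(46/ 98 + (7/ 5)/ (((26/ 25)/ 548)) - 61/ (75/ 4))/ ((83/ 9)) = 105330741/ 1321775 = 79.69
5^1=5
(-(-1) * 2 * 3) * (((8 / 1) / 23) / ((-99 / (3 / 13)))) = -16 / 3289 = -0.00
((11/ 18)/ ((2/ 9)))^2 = 7.56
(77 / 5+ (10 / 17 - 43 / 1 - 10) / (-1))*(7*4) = 161392 / 85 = 1898.73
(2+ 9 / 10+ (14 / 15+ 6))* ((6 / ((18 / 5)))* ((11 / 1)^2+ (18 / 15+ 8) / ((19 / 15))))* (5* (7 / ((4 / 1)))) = 25162025 / 1368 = 18393.29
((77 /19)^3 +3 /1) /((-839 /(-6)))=2862660 /5754701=0.50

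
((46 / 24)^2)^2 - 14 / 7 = 238369 / 20736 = 11.50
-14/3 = -4.67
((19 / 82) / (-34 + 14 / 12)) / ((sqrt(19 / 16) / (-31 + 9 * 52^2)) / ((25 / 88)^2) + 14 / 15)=-55242768041015625 / 7306128083605652234 + 3771710662500 * sqrt(19) / 3653064041802826117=-0.01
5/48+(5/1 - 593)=-28219/48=-587.90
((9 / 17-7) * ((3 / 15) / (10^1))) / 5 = -11 / 425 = -0.03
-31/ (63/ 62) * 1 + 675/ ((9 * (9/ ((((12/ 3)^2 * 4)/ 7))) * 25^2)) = -47858/ 1575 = -30.39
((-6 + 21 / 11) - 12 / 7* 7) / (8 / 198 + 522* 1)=-0.03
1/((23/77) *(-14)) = -11/46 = -0.24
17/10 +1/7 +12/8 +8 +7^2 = 2112/35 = 60.34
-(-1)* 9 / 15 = 3 / 5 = 0.60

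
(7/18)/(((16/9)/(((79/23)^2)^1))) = 43687/16928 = 2.58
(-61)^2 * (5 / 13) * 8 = 148840 / 13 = 11449.23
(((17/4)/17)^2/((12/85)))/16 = 85/3072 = 0.03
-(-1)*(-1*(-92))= 92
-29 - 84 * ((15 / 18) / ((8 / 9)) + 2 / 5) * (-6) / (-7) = -1253 / 10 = -125.30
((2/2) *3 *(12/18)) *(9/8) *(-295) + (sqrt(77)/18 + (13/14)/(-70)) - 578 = -304232/245 + sqrt(77)/18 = -1241.28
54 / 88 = 27 / 44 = 0.61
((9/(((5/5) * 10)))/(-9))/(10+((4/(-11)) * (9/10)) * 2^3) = -11/812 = -0.01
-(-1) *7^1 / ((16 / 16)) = 7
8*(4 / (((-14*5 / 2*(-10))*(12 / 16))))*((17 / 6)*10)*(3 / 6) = 1.73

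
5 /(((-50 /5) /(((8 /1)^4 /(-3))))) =2048 /3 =682.67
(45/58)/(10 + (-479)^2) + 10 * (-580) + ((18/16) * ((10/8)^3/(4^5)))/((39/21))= -263044441760474435/45352499019776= -5800.00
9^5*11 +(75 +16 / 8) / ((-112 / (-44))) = 2598277 / 4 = 649569.25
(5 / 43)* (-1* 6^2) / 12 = -15 / 43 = -0.35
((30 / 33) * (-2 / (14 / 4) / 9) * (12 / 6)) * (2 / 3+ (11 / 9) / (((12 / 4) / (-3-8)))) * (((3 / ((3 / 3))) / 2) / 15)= 824 / 18711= 0.04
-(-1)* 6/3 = 2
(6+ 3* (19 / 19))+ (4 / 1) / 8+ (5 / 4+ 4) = 59 / 4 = 14.75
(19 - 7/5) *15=264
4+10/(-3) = 2/3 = 0.67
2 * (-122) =-244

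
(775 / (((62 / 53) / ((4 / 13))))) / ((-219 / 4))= -10600 / 2847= -3.72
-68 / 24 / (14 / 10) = -85 / 42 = -2.02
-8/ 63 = -0.13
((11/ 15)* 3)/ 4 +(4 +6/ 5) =23/ 4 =5.75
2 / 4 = 1 / 2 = 0.50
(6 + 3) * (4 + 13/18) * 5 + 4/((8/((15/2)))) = 865/4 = 216.25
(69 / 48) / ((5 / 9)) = 207 / 80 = 2.59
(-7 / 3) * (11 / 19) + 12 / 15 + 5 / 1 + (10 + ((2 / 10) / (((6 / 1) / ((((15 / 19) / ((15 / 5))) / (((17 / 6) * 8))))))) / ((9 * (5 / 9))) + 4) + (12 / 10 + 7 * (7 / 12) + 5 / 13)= 12152149 / 503880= 24.12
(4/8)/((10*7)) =1/140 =0.01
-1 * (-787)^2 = -619369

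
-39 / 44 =-0.89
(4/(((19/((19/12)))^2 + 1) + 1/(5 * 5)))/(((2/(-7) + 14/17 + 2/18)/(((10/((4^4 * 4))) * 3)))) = 11475/9216256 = 0.00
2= 2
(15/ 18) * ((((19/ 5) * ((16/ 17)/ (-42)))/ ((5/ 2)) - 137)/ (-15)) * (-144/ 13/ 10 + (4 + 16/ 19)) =2820304874/ 99201375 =28.43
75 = 75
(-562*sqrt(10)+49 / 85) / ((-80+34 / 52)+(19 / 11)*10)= -14014 / 1509005+160732*sqrt(10) / 17753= 28.62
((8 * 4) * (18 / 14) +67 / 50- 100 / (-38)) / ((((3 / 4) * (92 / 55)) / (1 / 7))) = 3300121 / 642390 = 5.14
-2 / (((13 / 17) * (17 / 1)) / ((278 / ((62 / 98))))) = -27244 / 403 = -67.60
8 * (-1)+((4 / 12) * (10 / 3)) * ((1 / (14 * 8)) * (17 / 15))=-12079 / 1512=-7.99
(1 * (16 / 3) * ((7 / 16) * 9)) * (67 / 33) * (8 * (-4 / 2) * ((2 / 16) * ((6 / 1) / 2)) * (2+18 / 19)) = -157584 / 209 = -753.99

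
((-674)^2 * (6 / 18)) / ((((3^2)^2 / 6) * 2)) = 454276 / 81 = 5608.35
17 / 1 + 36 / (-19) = 287 / 19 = 15.11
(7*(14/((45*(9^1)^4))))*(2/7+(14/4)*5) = 581/98415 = 0.01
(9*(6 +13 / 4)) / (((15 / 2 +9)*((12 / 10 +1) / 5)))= 2775 / 242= 11.47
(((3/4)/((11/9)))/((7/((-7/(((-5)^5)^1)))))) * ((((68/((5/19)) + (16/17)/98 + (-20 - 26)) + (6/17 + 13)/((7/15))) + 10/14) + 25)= 29995947/572687500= 0.05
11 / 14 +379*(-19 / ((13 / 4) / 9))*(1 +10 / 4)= -12702421 / 182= -69793.52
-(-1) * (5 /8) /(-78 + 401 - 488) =-0.00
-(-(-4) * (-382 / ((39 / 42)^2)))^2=-89693062144 / 28561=-3140403.42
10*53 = 530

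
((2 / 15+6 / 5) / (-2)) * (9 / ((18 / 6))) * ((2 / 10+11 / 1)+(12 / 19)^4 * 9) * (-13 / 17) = 214008496 / 11077285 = 19.32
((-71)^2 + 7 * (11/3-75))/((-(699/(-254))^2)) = -879030500/1465803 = -599.69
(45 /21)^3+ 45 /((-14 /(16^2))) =-278865 /343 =-813.02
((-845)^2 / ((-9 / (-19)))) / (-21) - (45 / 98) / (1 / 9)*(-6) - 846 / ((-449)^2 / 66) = -19138564835548 / 266718123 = -71755.77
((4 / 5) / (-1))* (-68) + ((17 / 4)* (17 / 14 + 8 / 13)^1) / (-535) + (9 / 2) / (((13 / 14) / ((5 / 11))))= 242439961 / 4284280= 56.59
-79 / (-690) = 79 / 690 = 0.11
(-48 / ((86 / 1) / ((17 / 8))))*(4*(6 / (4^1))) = -306 / 43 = -7.12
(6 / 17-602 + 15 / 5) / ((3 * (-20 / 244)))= 620797 / 255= 2434.50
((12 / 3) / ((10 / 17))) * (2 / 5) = 68 / 25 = 2.72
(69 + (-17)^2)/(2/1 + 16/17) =3043/25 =121.72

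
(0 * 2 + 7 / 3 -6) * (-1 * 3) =11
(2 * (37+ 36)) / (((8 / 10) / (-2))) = -365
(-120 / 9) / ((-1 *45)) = 8 / 27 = 0.30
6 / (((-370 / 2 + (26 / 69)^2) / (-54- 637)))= 19739106 / 880109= 22.43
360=360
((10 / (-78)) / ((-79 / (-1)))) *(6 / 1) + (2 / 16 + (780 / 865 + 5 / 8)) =1166941 / 710684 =1.64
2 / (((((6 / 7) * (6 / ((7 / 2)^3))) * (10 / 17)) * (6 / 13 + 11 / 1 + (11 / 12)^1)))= 530621 / 231720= 2.29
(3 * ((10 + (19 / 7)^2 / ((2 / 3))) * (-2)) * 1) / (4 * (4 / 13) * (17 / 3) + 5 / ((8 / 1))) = -1930968 / 116179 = -16.62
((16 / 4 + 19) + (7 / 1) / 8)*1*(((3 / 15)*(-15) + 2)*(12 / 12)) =-191 / 8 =-23.88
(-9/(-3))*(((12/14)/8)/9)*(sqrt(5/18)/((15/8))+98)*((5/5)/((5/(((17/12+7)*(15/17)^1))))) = 5.21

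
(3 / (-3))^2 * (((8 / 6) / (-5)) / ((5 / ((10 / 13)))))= -8 / 195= -0.04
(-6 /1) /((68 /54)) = -81 /17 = -4.76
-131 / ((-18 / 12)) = 262 / 3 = 87.33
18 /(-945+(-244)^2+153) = 9 /29372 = 0.00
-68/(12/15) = -85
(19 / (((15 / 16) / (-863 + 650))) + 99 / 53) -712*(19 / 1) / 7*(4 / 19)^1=-8758919 / 1855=-4721.79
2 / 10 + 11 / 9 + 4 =244 / 45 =5.42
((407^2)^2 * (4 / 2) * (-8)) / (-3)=439033459216 / 3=146344486405.33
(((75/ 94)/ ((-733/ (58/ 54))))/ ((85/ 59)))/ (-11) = 0.00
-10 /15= -2 /3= -0.67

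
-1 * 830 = -830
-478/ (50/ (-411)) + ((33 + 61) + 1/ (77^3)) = 45917632632/ 11413325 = 4023.16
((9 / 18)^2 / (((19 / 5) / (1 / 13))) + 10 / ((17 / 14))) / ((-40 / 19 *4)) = -27681 / 28288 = -0.98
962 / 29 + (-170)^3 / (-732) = 35795296 / 5307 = 6744.92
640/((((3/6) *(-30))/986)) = -126208/3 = -42069.33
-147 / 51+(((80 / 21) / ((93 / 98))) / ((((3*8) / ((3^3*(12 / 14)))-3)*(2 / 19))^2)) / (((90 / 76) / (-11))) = -1297160935 / 1480343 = -876.26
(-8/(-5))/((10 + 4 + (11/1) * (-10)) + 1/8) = -64/3835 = -0.02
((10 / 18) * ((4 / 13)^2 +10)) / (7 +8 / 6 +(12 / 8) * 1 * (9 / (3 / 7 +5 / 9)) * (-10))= -105772 / 2430051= -0.04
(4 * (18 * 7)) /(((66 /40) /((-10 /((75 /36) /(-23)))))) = 370944 /11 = 33722.18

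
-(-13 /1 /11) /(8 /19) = 2.81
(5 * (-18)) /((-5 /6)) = 108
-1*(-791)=791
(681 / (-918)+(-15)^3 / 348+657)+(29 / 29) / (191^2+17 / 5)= 646.56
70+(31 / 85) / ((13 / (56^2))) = 174566 / 1105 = 157.98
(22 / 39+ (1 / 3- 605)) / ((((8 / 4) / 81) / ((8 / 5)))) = -508896 / 13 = -39145.85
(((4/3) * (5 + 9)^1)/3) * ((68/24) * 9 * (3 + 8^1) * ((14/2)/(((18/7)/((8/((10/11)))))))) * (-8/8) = -5644408/135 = -41810.43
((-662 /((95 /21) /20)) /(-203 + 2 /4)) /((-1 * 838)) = -18536 /1074735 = -0.02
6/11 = 0.55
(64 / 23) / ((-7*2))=-32 / 161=-0.20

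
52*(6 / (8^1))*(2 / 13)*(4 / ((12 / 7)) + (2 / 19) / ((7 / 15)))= 2042 / 133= 15.35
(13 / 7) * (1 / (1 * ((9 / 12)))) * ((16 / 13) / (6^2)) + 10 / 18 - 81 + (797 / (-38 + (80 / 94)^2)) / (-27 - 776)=-1003907319391 / 12496798314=-80.33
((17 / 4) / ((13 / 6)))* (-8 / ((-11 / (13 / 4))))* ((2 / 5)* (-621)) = -63342 / 55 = -1151.67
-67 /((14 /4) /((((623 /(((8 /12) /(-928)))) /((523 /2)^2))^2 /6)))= -38391055675392 /74818113841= -513.13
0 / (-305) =0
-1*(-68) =68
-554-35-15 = -604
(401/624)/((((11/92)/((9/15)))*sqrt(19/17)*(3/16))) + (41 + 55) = 36892*sqrt(323)/40755 + 96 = 112.27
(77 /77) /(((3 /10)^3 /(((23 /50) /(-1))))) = -460 /27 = -17.04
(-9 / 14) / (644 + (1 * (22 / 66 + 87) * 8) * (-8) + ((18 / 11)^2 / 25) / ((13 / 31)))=1061775 / 8167537952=0.00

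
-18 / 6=-3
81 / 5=16.20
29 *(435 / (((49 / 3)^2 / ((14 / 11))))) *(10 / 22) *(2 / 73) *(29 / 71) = 65850300 / 215110049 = 0.31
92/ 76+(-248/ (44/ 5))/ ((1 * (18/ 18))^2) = -5637/ 209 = -26.97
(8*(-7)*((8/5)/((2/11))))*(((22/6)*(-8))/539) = 2816/105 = 26.82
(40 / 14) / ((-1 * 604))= -5 / 1057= -0.00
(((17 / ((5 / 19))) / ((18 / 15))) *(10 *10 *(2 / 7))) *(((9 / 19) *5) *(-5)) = -127500 / 7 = -18214.29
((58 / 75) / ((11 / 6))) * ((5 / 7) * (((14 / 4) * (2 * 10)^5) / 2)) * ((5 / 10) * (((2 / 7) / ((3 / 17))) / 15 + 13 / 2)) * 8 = 30906112000 / 693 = 44597564.21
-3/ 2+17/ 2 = 7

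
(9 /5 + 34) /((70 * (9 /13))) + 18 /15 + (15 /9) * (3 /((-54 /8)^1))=11321 /9450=1.20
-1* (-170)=170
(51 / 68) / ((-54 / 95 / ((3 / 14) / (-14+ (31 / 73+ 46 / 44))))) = 76285 / 3380664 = 0.02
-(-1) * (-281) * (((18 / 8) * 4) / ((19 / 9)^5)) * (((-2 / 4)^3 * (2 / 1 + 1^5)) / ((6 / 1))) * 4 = 149334921 / 9904396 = 15.08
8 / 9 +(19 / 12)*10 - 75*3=-3749 / 18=-208.28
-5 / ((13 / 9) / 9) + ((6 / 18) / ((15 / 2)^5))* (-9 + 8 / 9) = -8303795993 / 266540625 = -31.15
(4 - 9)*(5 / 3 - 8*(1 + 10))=1295 / 3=431.67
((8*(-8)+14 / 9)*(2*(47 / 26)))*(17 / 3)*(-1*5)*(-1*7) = -15716330 / 351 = -44775.87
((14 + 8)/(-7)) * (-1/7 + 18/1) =-2750/49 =-56.12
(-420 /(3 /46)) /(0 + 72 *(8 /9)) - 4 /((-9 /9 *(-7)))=-5667 /56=-101.20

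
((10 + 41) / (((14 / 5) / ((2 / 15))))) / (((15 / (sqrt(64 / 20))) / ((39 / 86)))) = 442*sqrt(5) / 7525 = 0.13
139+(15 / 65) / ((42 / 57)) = 25355 / 182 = 139.31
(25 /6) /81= 25 /486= 0.05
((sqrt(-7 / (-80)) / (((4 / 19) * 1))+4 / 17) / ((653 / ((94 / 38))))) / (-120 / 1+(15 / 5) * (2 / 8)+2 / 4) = -47 * sqrt(35) / 6203500 - 752 / 100186525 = -0.00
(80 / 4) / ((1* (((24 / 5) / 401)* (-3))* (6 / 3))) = -10025 / 36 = -278.47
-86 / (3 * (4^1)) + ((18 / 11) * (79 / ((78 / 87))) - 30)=91825 / 858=107.02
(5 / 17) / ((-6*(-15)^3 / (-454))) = -0.01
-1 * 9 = -9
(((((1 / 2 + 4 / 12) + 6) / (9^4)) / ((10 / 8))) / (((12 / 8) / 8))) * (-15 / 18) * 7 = -4592 / 177147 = -0.03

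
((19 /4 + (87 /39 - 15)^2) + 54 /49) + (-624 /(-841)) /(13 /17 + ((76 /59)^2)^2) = 1138021920534468709 /6729230455309180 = 169.12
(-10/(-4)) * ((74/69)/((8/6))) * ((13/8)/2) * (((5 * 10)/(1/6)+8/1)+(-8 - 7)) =704665/1472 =478.71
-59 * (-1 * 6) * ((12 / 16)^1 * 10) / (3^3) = 295 / 3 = 98.33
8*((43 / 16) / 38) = 43 / 76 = 0.57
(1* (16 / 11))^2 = 256 / 121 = 2.12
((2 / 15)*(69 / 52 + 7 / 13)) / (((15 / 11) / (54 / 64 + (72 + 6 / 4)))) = 65087 / 4800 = 13.56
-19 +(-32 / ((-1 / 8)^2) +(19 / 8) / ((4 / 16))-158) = -4431 / 2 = -2215.50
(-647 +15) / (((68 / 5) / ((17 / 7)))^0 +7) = -79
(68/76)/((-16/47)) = -2.63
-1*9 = -9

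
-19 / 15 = -1.27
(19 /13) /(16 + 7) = 19 /299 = 0.06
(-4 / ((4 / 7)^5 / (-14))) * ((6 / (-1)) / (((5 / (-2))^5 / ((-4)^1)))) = -705894 / 3125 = -225.89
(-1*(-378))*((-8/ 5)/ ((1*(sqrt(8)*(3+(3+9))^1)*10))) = -126*sqrt(2)/ 125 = -1.43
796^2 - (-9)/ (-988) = 626012599/ 988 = 633615.99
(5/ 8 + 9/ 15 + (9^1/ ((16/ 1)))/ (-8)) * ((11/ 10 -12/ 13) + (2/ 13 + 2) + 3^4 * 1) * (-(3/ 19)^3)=-216150849/ 570668800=-0.38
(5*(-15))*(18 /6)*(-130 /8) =14625 /4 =3656.25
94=94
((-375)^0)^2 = 1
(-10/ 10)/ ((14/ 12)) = -6/ 7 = -0.86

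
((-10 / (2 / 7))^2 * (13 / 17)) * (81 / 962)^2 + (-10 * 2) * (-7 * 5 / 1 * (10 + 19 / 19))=9326546425 / 1210196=7706.64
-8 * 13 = -104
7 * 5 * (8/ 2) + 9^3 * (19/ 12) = 5177/ 4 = 1294.25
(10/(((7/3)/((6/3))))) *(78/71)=4680/497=9.42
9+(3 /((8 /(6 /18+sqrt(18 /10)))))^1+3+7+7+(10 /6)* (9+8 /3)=9* sqrt(5) /40+3281 /72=46.07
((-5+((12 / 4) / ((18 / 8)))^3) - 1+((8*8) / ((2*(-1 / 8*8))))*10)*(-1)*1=8738 / 27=323.63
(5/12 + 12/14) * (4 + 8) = 15.29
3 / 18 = 0.17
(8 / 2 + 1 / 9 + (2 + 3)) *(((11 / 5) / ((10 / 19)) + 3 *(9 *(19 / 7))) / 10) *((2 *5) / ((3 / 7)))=1111633 / 675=1646.86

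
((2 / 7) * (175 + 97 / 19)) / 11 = 6844 / 1463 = 4.68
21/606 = 7/202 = 0.03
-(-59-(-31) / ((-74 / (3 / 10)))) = 43753 / 740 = 59.13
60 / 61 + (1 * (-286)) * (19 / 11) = -30074 / 61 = -493.02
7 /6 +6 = 43 /6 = 7.17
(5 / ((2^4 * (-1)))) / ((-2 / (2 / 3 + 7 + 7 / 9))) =95 / 72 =1.32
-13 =-13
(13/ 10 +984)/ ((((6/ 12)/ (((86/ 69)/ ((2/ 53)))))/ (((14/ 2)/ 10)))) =157184909/ 3450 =45560.84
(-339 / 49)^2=114921 / 2401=47.86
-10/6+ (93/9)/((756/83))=-1207/2268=-0.53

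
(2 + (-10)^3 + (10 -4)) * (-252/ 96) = 2604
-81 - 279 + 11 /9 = -3229 /9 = -358.78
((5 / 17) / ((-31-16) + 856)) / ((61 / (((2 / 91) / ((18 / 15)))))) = 25 / 229028709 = 0.00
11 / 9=1.22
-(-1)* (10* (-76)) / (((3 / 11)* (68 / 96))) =-66880 / 17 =-3934.12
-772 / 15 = -51.47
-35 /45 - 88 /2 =-403 /9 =-44.78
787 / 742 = 1.06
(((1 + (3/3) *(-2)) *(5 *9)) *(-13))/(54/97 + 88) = 11349/1718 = 6.61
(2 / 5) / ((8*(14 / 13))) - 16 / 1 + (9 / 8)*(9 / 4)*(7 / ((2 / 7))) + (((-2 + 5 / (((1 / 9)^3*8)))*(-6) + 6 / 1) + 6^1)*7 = -42385701 / 2240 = -18922.19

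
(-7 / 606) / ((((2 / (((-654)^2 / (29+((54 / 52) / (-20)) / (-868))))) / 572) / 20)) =-1288312984358400 / 1322036167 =-974491.48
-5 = -5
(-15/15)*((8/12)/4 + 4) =-25/6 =-4.17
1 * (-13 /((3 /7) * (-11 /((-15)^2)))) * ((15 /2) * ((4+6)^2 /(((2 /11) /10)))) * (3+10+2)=383906250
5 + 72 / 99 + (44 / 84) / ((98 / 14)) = 9382 / 1617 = 5.80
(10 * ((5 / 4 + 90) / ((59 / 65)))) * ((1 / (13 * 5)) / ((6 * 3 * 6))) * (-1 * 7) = -1.00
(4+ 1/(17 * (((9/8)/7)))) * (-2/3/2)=-1.46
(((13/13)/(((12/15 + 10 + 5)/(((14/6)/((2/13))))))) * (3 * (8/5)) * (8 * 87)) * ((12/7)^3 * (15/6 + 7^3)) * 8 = 172859940864/3871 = 44655112.60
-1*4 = -4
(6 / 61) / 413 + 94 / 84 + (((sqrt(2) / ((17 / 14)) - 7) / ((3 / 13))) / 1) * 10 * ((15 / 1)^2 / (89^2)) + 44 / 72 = -12367035505 / 1795983777 + 136500 * sqrt(2) / 134657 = -5.45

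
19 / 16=1.19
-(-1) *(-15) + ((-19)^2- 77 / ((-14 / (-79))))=-177 / 2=-88.50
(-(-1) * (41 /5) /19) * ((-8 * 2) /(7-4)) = -656 /285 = -2.30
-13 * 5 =-65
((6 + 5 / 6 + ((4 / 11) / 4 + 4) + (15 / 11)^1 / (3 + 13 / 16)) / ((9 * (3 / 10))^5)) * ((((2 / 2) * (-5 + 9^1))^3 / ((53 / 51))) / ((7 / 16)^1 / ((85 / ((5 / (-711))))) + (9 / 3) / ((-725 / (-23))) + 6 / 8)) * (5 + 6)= 726296119040000000 / 11524162439467719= 63.02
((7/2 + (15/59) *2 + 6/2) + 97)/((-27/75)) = -102275/354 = -288.91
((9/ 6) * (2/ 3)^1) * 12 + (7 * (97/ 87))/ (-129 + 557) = 447511/ 37236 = 12.02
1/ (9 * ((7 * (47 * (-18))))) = -0.00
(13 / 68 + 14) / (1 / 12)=2895 / 17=170.29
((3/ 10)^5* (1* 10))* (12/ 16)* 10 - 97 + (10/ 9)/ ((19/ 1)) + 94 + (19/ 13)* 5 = 40444567/ 8892000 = 4.55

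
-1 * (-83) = 83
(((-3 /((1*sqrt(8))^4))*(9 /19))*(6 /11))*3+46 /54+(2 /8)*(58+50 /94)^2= 341975141111 /398892384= 857.31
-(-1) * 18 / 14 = 9 / 7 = 1.29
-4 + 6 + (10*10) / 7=114 / 7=16.29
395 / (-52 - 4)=-395 / 56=-7.05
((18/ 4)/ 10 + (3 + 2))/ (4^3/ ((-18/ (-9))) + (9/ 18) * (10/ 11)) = 1199/ 7140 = 0.17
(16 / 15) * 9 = 48 / 5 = 9.60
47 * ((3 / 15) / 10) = 0.94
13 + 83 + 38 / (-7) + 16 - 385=-1949 / 7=-278.43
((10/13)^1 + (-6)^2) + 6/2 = 517/13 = 39.77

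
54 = 54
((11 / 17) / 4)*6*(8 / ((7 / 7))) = 132 / 17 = 7.76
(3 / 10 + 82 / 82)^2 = 169 / 100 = 1.69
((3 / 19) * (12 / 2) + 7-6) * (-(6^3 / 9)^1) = -888 / 19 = -46.74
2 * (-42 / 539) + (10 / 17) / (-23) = -5462 / 30107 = -0.18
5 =5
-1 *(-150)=150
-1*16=-16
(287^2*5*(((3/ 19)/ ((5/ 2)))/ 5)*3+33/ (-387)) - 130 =189666623/ 12255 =15476.67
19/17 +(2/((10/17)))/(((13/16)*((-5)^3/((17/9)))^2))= 1564383211/1398515625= 1.12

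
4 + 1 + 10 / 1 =15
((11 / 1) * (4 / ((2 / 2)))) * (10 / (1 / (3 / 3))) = 440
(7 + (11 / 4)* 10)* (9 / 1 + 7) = 552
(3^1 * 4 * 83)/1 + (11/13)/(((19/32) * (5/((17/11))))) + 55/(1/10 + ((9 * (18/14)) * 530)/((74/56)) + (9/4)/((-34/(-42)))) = 71893999084392/72149963405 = 996.45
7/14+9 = 19/2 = 9.50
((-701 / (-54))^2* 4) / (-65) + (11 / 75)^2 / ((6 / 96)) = -59386517 / 5923125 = -10.03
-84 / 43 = -1.95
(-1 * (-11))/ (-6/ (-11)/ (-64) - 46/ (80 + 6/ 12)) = -27104/ 1429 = -18.97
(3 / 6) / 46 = 1 / 92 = 0.01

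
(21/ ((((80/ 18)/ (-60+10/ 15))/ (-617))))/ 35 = 494217/ 100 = 4942.17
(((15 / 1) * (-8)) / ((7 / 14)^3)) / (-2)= 480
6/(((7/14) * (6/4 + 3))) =8/3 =2.67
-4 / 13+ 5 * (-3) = -199 / 13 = -15.31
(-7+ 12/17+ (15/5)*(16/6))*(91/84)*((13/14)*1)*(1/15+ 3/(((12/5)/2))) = 53911/12240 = 4.40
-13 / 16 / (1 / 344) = -279.50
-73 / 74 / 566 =-73 / 41884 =-0.00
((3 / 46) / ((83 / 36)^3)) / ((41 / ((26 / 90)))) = 0.00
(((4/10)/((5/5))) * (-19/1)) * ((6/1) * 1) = -228/5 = -45.60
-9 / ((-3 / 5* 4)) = 3.75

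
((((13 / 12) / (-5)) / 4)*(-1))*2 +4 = 493 / 120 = 4.11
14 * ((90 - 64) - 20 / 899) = 326956 / 899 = 363.69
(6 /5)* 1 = 6 /5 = 1.20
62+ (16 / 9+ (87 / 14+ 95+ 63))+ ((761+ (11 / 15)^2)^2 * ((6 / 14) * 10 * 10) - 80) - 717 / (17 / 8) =3992855003101 / 160650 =24854372.88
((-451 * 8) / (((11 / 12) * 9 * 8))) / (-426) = 82 / 639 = 0.13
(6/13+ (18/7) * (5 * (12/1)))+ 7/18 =254113/1638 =155.14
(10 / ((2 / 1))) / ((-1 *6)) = -5 / 6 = -0.83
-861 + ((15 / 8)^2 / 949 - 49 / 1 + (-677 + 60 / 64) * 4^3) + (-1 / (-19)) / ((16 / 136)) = -50980184621 / 1153984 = -44177.55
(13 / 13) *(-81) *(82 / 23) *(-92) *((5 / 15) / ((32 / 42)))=23247 / 2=11623.50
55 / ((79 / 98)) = 5390 / 79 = 68.23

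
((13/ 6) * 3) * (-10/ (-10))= 13/ 2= 6.50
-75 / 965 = -15 / 193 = -0.08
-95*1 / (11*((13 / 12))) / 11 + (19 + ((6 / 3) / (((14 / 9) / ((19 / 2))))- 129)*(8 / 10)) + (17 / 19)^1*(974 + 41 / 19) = 3173025096 / 3974971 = 798.25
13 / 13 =1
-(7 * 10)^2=-4900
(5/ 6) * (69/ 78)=115/ 156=0.74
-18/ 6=-3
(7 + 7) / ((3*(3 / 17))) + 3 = 265 / 9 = 29.44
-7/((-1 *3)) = 7/3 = 2.33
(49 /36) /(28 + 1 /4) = 49 /1017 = 0.05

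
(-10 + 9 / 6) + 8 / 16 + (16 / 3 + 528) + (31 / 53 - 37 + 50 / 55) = 489.83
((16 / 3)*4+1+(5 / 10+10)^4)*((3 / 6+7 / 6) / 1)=2922575 / 144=20295.66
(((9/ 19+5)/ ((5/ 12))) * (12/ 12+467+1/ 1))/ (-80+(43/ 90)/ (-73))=-769099968/ 9987217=-77.01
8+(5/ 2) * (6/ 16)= 143/ 16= 8.94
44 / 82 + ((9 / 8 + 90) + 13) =34329 / 328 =104.66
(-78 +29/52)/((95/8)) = -6.52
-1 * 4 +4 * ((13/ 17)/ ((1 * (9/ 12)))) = 0.08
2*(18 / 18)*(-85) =-170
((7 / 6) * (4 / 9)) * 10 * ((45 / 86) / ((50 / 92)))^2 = 44436 / 9245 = 4.81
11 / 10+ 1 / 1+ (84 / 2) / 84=13 / 5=2.60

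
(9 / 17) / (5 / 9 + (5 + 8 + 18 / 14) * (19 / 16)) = 2268 / 75055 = 0.03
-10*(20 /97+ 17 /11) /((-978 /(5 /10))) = 3115 /347842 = 0.01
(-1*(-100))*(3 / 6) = 50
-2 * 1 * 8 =-16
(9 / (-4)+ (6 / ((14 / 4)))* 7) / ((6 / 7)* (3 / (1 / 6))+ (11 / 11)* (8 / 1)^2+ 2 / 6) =819 / 6700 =0.12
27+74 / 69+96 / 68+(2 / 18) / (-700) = 72628109 / 2463300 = 29.48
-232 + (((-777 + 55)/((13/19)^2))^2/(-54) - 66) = -34196927888/771147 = -44345.54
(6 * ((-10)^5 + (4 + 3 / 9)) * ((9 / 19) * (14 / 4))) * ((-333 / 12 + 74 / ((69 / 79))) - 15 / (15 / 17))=-39762521.73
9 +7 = 16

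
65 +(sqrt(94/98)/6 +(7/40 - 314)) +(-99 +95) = -252.66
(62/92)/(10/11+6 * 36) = 341/109756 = 0.00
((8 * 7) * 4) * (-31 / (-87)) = 79.82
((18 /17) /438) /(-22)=-3 /27302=-0.00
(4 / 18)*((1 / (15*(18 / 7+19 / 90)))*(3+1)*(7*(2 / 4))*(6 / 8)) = 98 / 1753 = 0.06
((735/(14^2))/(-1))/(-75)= 1/20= 0.05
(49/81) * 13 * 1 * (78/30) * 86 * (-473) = -336854518/405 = -831739.55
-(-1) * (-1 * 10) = -10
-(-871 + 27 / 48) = 13927 / 16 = 870.44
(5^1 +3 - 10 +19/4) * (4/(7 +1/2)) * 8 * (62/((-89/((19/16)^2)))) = -123101/10680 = -11.53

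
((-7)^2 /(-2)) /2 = -12.25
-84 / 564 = -7 / 47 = -0.15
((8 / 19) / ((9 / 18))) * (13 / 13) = 16 / 19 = 0.84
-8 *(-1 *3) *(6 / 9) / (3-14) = -16 / 11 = -1.45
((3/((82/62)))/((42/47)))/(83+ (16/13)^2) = 246233/8198442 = 0.03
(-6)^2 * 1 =36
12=12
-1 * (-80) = 80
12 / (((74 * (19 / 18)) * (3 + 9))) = 9 / 703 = 0.01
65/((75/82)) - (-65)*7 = 7891/15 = 526.07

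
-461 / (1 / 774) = -356814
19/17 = 1.12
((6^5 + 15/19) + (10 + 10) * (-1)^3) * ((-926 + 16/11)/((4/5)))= -3747111075/418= -8964380.56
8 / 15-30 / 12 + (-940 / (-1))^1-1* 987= -1469 / 30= -48.97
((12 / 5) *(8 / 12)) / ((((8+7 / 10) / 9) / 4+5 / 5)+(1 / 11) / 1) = 2112 / 1759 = 1.20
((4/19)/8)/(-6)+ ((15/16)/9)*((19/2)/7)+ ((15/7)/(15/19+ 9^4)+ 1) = 100578461/88435424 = 1.14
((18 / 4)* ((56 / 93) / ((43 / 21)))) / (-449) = -1764 / 598517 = -0.00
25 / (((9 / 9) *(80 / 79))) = 395 / 16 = 24.69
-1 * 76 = -76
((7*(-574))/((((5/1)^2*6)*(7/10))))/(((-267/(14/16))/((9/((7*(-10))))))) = -0.02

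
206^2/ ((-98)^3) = -10609/ 235298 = -0.05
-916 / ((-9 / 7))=6412 / 9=712.44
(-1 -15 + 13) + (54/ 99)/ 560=-9237/ 3080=-3.00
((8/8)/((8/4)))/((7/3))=3/14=0.21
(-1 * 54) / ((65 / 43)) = -2322 / 65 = -35.72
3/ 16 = 0.19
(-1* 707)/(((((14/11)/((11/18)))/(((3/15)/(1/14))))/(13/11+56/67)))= -11564399/6030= -1917.81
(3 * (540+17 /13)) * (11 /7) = 232221 /91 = 2551.88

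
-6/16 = -3/8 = -0.38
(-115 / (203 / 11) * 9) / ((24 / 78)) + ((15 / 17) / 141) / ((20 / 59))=-59122009 / 324394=-182.25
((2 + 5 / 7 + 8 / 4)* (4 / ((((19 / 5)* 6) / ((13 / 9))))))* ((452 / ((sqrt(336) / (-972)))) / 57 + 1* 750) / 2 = 178750 / 399-969540* sqrt(21) / 17689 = 196.82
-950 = -950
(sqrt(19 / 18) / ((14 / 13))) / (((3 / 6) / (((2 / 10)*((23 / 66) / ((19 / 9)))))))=299*sqrt(38) / 29260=0.06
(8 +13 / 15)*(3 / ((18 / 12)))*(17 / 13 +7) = 9576 / 65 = 147.32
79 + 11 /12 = 959 /12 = 79.92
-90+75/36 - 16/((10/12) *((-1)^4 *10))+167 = 23149/300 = 77.16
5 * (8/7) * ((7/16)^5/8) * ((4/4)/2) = 12005/2097152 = 0.01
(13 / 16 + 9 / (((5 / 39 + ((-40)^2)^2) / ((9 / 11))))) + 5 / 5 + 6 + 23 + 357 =6814579591819 / 17571840880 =387.81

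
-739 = -739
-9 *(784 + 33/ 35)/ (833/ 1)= -247257/ 29155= -8.48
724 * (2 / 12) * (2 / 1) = 724 / 3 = 241.33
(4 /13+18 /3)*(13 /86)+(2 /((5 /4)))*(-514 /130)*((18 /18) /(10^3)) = 1654574 /1746875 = 0.95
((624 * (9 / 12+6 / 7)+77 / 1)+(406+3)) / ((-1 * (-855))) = 1158 / 665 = 1.74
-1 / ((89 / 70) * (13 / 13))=-70 / 89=-0.79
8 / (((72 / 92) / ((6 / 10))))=92 / 15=6.13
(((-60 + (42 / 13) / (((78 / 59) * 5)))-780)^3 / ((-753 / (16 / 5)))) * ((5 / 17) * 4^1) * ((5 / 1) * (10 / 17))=45694049312975821184 / 5251978470765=8700349.70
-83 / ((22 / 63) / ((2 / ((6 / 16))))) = -13944 / 11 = -1267.64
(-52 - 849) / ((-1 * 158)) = 901 / 158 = 5.70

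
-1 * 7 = -7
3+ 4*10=43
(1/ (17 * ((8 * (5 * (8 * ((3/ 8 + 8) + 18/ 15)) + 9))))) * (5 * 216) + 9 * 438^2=11506035879/ 6664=1726596.02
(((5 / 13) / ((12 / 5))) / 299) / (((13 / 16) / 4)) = 400 / 151593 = 0.00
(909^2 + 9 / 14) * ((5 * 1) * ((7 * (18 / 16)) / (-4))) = -520557435 / 64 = -8133709.92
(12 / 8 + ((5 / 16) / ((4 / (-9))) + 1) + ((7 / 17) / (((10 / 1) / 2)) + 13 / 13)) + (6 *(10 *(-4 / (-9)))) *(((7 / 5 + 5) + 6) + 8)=546.88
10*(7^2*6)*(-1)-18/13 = -38238/13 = -2941.38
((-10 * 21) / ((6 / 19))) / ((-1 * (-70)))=-19 / 2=-9.50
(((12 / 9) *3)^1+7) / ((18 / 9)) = 11 / 2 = 5.50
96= 96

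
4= 4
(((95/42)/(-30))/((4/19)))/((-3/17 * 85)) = 0.02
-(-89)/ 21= 89/ 21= 4.24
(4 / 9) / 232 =1 / 522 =0.00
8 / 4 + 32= 34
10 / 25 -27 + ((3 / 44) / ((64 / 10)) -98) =-877109 / 7040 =-124.59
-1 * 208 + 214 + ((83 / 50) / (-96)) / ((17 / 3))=163117 / 27200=6.00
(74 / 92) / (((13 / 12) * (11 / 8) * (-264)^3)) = -37 / 1260765792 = -0.00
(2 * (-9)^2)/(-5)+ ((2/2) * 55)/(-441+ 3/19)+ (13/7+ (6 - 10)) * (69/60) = -10257389/293160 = -34.99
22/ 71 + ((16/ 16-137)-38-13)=-13255/ 71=-186.69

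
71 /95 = 0.75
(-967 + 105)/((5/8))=-6896/5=-1379.20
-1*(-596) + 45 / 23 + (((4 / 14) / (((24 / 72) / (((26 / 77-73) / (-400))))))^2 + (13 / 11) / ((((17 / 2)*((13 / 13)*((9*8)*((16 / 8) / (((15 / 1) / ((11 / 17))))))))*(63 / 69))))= 57540400094143 / 96220555200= 598.01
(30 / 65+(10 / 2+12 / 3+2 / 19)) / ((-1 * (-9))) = 2363 / 2223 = 1.06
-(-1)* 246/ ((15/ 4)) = 328/ 5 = 65.60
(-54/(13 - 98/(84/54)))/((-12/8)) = -18/25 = -0.72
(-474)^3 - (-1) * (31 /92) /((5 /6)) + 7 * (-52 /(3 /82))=-73489397321 /690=-106506372.93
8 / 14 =4 / 7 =0.57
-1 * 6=-6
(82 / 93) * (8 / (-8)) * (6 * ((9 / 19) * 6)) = -8856 / 589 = -15.04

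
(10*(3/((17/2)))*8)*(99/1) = 2795.29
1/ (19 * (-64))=-1/ 1216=-0.00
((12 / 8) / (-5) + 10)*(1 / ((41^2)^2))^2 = 97 / 79849252291210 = 0.00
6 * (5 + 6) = 66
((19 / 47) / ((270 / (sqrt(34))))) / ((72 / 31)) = 589 *sqrt(34) / 913680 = 0.00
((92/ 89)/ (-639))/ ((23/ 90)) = -40/ 6319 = -0.01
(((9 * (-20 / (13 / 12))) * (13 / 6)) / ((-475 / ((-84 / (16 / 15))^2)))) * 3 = 535815 / 38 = 14100.39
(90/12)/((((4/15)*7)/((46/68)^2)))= 119025/64736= 1.84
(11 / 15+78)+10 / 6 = 402 / 5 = 80.40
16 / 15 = 1.07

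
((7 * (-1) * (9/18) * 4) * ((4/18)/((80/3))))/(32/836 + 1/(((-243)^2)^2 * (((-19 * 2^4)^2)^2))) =-27298002420530823168/8956282407282840145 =-3.05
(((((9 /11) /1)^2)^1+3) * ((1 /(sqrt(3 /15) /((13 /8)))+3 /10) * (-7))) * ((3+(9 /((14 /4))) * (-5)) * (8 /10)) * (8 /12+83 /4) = 3936726 /3025+8529573 * sqrt(5) /1210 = 17063.96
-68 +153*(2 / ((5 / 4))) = 884 / 5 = 176.80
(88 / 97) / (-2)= -0.45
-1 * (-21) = 21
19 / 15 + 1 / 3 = 1.60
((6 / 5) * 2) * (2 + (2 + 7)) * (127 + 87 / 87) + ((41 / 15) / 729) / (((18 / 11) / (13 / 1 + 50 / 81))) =3379.23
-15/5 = -3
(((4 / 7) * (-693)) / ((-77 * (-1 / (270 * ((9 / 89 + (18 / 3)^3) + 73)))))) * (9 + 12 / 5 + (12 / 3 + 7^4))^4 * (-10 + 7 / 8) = 277879303180766679612192 / 2225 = 124889574463265923421.21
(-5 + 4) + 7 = 6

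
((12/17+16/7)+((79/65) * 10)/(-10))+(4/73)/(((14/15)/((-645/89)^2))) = 21735571937/4472632255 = 4.86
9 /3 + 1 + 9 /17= 77 /17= 4.53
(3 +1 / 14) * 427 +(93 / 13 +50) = 35585 / 26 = 1368.65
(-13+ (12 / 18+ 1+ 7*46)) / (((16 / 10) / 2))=1165 / 3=388.33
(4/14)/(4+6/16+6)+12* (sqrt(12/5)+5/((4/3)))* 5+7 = 24* sqrt(15)+134808/581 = 324.98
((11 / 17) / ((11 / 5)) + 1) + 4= 5.29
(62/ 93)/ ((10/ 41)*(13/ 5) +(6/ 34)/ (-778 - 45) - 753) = -573631/ 647370750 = -0.00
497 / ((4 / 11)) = 5467 / 4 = 1366.75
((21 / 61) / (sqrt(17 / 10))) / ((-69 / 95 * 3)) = -665 * sqrt(170) / 71553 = -0.12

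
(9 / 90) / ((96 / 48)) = 1 / 20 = 0.05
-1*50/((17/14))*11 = -7700/17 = -452.94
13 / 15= 0.87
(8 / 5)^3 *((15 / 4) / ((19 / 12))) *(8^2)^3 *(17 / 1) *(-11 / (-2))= 112944218112 / 475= 237777301.29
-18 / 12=-3 / 2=-1.50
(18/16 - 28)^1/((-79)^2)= -215/49928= -0.00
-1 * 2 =-2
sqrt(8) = 2*sqrt(2) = 2.83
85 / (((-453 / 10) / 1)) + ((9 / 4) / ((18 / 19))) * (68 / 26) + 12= 16.34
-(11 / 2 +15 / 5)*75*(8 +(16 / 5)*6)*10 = -173400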